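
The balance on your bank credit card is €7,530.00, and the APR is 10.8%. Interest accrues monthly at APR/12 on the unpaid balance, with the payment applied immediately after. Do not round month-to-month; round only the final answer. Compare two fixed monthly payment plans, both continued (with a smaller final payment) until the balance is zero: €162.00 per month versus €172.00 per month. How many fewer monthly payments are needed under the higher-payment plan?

5 fewer payments

Monthly rate r = 10.8%/12 = 0.9% = 0.009.
At €162.00/mo: n = ⌈−ln(1 − rB₀/P)/ln(1+r)⌉ = 61 payments (last €77.45); total interest = total paid − €7,530.00 = €2,267.45.
At €172.00/mo: 56 payments (last €155.73); total interest €2,085.73.
Payments saved = 61 − 56 = 5.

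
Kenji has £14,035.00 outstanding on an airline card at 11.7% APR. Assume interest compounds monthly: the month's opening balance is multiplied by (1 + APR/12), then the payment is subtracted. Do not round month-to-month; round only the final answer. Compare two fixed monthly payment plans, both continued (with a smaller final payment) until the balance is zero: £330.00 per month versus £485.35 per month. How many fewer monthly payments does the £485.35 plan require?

21 fewer payments

Monthly rate r = 11.7%/12 = 0.975% = 0.00975.
At £330.00/mo: n = ⌈−ln(1 − rB₀/P)/ln(1+r)⌉ = 56 payments (last £65.81); total interest = total paid − £14,035.00 = £4,180.81.
At £485.35/mo: 35 payments (last £65.93); total interest £2,532.83.
Payments saved = 56 − 35 = 21.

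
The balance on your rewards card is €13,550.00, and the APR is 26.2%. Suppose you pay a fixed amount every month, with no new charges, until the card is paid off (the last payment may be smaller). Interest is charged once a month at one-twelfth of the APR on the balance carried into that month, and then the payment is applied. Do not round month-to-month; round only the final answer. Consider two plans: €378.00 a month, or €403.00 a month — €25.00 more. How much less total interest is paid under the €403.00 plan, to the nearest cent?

Monthly rate r = 26.2%/12 = 2.18333% = 0.0218333.
At €378.00/mo: n = ⌈−ln(1 − rB₀/P)/ln(1+r)⌉ = 71 payments (last €252.19); total interest = total paid − €13,550.00 = €13,162.19.
At €403.00/mo: 62 payments (last €133.94); total interest €11,166.94.
Interest saved = €13,162.19 − €11,166.94 = €1,995.25.

€1,995.25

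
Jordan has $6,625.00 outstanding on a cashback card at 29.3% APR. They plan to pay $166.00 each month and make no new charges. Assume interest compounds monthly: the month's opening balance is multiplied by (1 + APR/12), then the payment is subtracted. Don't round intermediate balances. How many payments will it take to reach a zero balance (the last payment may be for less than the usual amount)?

Monthly rate r = 29.3%/12 = 2.44167% = 0.0244167.
Recurrence: B ← B·(1+r) − $166.00.
Month 1: interest $161.76; balance after payment $6,620.76.
Month 2: interest $161.66; balance after payment $6,616.42.
Closed form: n = −ln(1 − rB₀/P)/ln(1+r) = −ln(0.02554)/ln(1.02442) ≈ 152.032, so the balance reaches zero during payment 153.

153 payments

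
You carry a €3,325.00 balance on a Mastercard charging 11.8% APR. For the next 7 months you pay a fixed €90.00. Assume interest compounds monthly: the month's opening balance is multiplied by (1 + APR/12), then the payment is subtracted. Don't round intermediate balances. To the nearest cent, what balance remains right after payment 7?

Monthly rate r = 11.8%/12 = 0.983333% = 0.00983333.
Each month: B ← B·(1+r) − €90.00.
Month 1: interest €32.70; balance after payment €3,267.70.
Month 2: interest €32.13; balance after payment €3,209.83.
Month 3: interest €31.56; balance after payment €3,151.39.
Month 4: interest €30.99; balance after payment €3,092.38.
Month 5: interest €30.41; balance after payment €3,032.79.
Month 6: interest €29.82; balance after payment €2,972.61.
Month 7: interest €29.23; balance after payment €2,911.84.

€2,911.84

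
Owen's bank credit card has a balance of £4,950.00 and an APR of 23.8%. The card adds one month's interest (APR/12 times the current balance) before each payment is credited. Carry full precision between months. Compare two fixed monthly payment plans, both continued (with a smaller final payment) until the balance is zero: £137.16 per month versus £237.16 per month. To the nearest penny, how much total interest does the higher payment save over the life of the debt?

£2,332.38

Monthly rate r = 23.8%/12 = 1.98333% = 0.0198333.
At £137.16/mo: n = ⌈−ln(1 − rB₀/P)/ln(1+r)⌉ = 65 payments (last £7.48); total interest = total paid − £4,950.00 = £3,835.72.
At £237.16/mo: 28 payments (last £50.02); total interest £1,503.34.
Interest saved = £3,835.72 − £1,503.34 = £2,332.38.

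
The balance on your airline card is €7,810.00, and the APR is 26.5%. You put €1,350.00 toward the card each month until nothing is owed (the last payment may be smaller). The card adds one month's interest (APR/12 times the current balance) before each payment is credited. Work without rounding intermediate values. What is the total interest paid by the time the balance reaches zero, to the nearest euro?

€641

Monthly rate r = 26.5%/12 = 2.20833% = 0.0220833.
Payoff takes n = ⌈−ln(1 − rB₀/P)/ln(1+r)⌉ = ⌈6.258⌉ = 7 payments; the last is €350.67.
Total paid = 6·€1,350.00 + €350.67 = €8,450.67.
Total interest = total paid − principal = €8,450.67 − €7,810.00 = €640.67.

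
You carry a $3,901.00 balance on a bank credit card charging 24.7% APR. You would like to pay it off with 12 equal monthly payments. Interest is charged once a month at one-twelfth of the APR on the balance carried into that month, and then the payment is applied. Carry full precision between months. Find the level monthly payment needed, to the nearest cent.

Monthly rate r = 24.7%/12 = 2.05833% = 0.0205833.
Level-payment amortization: P = B₀·r / (1 − (1+r)^(−n)) = 3901.00·0.0205833 / (1 − 1.02058^(−12)).
Denominator 1 − (1+r)^(−12) = 0.21689799.
P = 80.2956 / 0.21689799 ≈ 370.20.

$370.20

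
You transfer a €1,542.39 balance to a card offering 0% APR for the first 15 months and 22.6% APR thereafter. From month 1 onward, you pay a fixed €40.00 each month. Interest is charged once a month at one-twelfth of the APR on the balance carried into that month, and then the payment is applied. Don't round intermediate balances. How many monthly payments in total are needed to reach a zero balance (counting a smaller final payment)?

Promo months 1–15 at r₀ = 0%/12 = 0; months 16+ at r₁ = 22.6%/12 = 0.0188333.
After month 15 (no interest yet): B = €1,542.39 − 15·€40.00 = €942.39.
Then at r₁ with €40.00/mo: n₂ = −ln(1 − r₁·B/P)/ln(1+r₁) ≈ 31.43 → 32 more payments.

47 months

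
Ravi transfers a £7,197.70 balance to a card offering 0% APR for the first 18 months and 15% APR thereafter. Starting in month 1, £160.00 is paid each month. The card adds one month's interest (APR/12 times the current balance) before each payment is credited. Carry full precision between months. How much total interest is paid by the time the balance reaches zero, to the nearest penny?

£981.99

Promo months 1–18 at r₀ = 0%/12 = 0; months 19+ at r₁ = 15%/12 = 0.0125.
After month 18 (no interest yet): B = £7,197.70 − 18·£160.00 = £4,317.70.
Then at r₁ with £160.00/mo: n₂ = −ln(1 − r₁·B/P)/ln(1+r₁) ≈ 33.12 → 34 more payments.
Total paid = 51·£160.00 + £19.69 = £8,179.69; interest = £8,179.69 − £7,197.70 = £981.99.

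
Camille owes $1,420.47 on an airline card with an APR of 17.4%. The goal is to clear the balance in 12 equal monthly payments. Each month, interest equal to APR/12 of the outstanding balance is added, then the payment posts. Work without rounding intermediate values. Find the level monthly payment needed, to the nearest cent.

$129.82

Monthly rate r = 17.4%/12 = 1.45% = 0.0145.
Level-payment amortization: P = B₀·r / (1 − (1+r)^(−n)) = 1420.47·0.0145 / (1 − 1.0145^(−12)).
Denominator 1 − (1+r)^(−12) = 0.158652548.
P = 20.5968 / 0.158652548 ≈ 129.82.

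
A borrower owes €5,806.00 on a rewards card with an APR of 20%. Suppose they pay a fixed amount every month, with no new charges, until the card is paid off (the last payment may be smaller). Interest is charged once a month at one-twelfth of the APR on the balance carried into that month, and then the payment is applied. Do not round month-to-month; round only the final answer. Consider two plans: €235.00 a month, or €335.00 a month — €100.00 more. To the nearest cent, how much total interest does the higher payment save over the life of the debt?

€635.14

Monthly rate r = 20%/12 = 1.66667% = 0.0166667.
At €235.00/mo: n = ⌈−ln(1 − rB₀/P)/ln(1+r)⌉ = 33 payments (last €24.42); total interest = total paid − €5,806.00 = €1,738.42.
At €335.00/mo: 21 payments (last €209.28); total interest €1,103.28.
Interest saved = €1,738.42 − €1,103.28 = €635.14.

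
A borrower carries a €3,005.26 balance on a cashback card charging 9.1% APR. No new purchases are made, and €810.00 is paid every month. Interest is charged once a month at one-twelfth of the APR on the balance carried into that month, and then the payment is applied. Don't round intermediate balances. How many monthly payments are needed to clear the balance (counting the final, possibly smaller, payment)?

4 months

Monthly rate r = 9.1%/12 = 0.758333% = 0.00758333.
Recurrence: B ← B·(1+r) − €810.00.
Month 1: interest €22.79; balance after payment €2,218.05.
Month 2: interest €16.82; balance after payment €1,424.87.
Month 3: interest €10.81; balance after payment €625.68.
Month 4: interest €4.74; balance after payment €0.00.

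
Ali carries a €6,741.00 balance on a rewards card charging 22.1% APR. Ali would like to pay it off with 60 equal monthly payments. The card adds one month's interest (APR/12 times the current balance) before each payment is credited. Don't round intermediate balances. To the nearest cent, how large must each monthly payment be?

Monthly rate r = 22.1%/12 = 1.84167% = 0.0184167.
Level-payment amortization: P = B₀·r / (1 − (1+r)^(−n)) = 6741.00·0.0184167 / (1 − 1.01842^(−60)).
Denominator 1 − (1+r)^(−60) = 0.665443003.
P = 124.147 / 0.665443003 ≈ 186.56.

€186.56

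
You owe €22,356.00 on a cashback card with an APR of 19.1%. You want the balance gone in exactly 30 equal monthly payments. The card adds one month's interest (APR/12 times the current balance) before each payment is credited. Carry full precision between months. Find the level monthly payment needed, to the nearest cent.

Monthly rate r = 19.1%/12 = 1.59167% = 0.0159167.
Level-payment amortization: P = B₀·r / (1 − (1+r)^(−n)) = 22356.00·0.0159167 / (1 − 1.01592^(−30)).
Denominator 1 − (1+r)^(−30) = 0.377330715.
P = 355.833 / 0.377330715 ≈ 943.03.

€943.03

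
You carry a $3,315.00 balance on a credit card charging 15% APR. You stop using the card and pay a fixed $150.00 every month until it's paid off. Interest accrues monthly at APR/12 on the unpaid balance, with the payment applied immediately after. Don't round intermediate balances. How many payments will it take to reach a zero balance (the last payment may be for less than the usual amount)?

Monthly rate r = 15%/12 = 1.25% = 0.0125.
Recurrence: B ← B·(1+r) − $150.00.
Month 1: interest $41.44; balance after payment $3,206.44.
Month 2: interest $40.08; balance after payment $3,096.52.
Closed form: n = −ln(1 − rB₀/P)/ln(1+r) = −ln(0.72375)/ln(1.0125) ≈ 26.026, so the balance reaches zero during payment 27.

27 payments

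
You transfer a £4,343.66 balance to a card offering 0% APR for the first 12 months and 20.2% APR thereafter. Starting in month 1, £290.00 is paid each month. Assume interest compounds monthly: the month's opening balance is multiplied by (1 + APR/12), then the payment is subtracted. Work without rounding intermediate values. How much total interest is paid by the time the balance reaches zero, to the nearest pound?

£30

Promo months 1–12 at r₀ = 0%/12 = 0; months 13+ at r₁ = 20.2%/12 = 0.0168333.
After month 12 (no interest yet): B = £4,343.66 − 12·£290.00 = £863.66.
Then at r₁ with £290.00/mo: n₂ = −ln(1 − r₁·B/P)/ln(1+r₁) ≈ 3.08 → 4 more payments.
Total paid = 15·£290.00 + £23.68 = £4,373.68; interest = £4,373.68 − £4,343.66 = £30.02.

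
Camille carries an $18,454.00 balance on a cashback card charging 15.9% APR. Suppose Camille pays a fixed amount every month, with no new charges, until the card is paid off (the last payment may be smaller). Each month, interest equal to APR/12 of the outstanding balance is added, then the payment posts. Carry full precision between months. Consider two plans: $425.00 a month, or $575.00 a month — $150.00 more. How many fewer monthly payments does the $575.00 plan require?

23 fewer payments

Monthly rate r = 15.9%/12 = 1.325% = 0.01325.
At $425.00/mo: n = ⌈−ln(1 − rB₀/P)/ln(1+r)⌉ = 66 payments (last $27.62); total interest = total paid − $18,454.00 = $9,198.62.
At $575.00/mo: 43 payments (last $42.41); total interest $5,738.41.
Payments saved = 66 − 43 = 23.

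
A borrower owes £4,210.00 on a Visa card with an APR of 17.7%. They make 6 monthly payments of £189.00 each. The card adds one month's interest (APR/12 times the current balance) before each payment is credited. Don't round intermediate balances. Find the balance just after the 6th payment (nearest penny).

Monthly rate r = 17.7%/12 = 1.475% = 0.01475.
Each month: B ← B·(1+r) − £189.00.
Month 1: interest £62.10; balance after payment £4,083.10.
Month 2: interest £60.23; balance after payment £3,954.32.
Month 3: interest £58.33; balance after payment £3,823.65.
Month 4: interest £56.40; balance after payment £3,691.05.
Month 5: interest £54.44; balance after payment £3,556.49.
Month 6: interest £52.46; balance after payment £3,419.95.

£3,419.95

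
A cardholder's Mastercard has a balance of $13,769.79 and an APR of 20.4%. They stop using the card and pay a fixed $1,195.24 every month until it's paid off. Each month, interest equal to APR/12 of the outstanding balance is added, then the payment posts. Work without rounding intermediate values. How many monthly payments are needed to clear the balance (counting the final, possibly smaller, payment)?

13 months

Monthly rate r = 20.4%/12 = 1.7% = 0.017.
Recurrence: B ← B·(1+r) − $1,195.24.
Month 1: interest $234.09; balance after payment $12,808.64.
Month 2: interest $217.75; balance after payment $11,831.14.
Closed form: n = −ln(1 − rB₀/P)/ln(1+r) = −ln(0.80415)/ln(1.017) ≈ 12.930, so the balance reaches zero during payment 13.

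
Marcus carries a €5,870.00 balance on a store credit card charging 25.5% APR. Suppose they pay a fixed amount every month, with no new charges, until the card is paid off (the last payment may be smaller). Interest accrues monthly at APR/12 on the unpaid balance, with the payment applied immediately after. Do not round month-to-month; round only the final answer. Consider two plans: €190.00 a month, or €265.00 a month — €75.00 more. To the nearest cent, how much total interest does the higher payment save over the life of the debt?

€1,637.56

Monthly rate r = 25.5%/12 = 2.125% = 0.02125.
At €190.00/mo: n = ⌈−ln(1 − rB₀/P)/ln(1+r)⌉ = 51 payments (last €156.06); total interest = total paid − €5,870.00 = €3,786.06.
At €265.00/mo: 31 payments (last €68.50); total interest €2,148.50.
Interest saved = €3,786.06 − €2,148.50 = €1,637.56.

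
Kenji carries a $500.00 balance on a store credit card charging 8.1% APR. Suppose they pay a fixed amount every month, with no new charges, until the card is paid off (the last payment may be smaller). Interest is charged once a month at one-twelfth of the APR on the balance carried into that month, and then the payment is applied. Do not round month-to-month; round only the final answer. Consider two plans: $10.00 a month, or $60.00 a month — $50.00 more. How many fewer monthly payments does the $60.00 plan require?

53 fewer payments

Monthly rate r = 8.1%/12 = 0.675% = 0.00675.
At $10.00/mo: n = ⌈−ln(1 − rB₀/P)/ln(1+r)⌉ = 62 payments (last $2.04); total interest = total paid − $500.00 = $112.04.
At $60.00/mo: 9 payments (last $36.40); total interest $16.40.
Payments saved = 62 − 9 = 53.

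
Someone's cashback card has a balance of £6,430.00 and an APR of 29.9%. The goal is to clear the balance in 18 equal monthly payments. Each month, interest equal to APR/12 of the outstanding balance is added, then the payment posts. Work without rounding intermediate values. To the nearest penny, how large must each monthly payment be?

£447.66

Monthly rate r = 29.9%/12 = 2.49167% = 0.0249167.
Level-payment amortization: P = B₀·r / (1 − (1+r)^(−n)) = 6430.00·0.0249167 / (1 − 1.02492^(−18)).
Denominator 1 − (1+r)^(−18) = 0.357895074.
P = 160.214 / 0.357895074 ≈ 447.66.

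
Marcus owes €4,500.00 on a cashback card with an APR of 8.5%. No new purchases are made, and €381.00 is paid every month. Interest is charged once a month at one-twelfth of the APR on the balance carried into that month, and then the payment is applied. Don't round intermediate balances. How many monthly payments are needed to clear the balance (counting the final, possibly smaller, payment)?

13 months

Monthly rate r = 8.5%/12 = 0.708333% = 0.00708333.
Recurrence: B ← B·(1+r) − €381.00.
Month 1: interest €31.88; balance after payment €4,150.88.
Month 2: interest €29.40; balance after payment €3,799.28.
Closed form: n = −ln(1 − rB₀/P)/ln(1+r) = −ln(0.91634)/ln(1.00708) ≈ 12.378, so the balance reaches zero during payment 13.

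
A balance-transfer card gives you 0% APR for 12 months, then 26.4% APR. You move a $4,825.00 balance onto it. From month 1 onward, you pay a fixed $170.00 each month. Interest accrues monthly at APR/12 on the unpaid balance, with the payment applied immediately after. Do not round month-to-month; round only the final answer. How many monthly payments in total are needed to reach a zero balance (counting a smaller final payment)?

Promo months 1–12 at r₀ = 0%/12 = 0; months 13+ at r₁ = 26.4%/12 = 0.022.
After month 12 (no interest yet): B = $4,825.00 − 12·$170.00 = $2,785.00.
Then at r₁ with $170.00/mo: n₂ = −ln(1 − r₁·B/P)/ln(1+r₁) ≈ 20.54 → 21 more payments.

33 payments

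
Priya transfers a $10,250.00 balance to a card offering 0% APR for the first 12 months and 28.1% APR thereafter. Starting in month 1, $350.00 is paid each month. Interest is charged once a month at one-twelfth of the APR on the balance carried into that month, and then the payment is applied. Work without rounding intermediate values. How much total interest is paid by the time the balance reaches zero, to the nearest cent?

Promo months 1–12 at r₀ = 0%/12 = 0; months 13+ at r₁ = 28.1%/12 = 0.0234167.
After month 12 (no interest yet): B = $10,250.00 − 12·$350.00 = $6,050.00.
Then at r₁ with $350.00/mo: n₂ = −ln(1 − r₁·B/P)/ln(1+r₁) ≈ 22.41 → 23 more payments.
Total paid = 34·$350.00 + $145.94 = $12,045.94; interest = $12,045.94 − $10,250.00 = $1,795.94.

$1,795.94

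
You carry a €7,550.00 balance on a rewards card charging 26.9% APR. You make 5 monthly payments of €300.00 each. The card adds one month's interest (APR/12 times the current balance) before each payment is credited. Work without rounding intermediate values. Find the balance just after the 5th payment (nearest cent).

€6,866.25

Monthly rate r = 26.9%/12 = 2.24167% = 0.0224167.
Each month: B ← B·(1+r) − €300.00.
Month 1: interest €169.25; balance after payment €7,419.25.
Month 2: interest €166.31; balance after payment €7,285.56.
Month 3: interest €163.32; balance after payment €7,148.88.
Month 4: interest €160.25; balance after payment €7,009.13.
Month 5: interest €157.12; balance after payment €6,866.25.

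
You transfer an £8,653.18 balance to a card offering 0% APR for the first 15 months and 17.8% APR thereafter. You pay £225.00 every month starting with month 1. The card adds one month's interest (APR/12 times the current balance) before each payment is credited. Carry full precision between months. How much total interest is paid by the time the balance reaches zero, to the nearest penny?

£1,256.91

Promo months 1–15 at r₀ = 0%/12 = 0; months 16+ at r₁ = 17.8%/12 = 0.0148333.
After month 15 (no interest yet): B = £8,653.18 − 15·£225.00 = £5,278.18.
Then at r₁ with £225.00/mo: n₂ = −ln(1 − r₁·B/P)/ln(1+r₁) ≈ 29.04 → 30 more payments.
Total paid = 44·£225.00 + £10.09 = £9,910.09; interest = £9,910.09 − £8,653.18 = £1,256.91.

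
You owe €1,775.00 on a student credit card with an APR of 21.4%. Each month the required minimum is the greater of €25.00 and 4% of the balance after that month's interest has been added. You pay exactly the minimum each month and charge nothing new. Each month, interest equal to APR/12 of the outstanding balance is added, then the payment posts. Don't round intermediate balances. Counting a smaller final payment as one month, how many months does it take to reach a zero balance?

79 months

Monthly rate r = 21.4%/12 = 1.78333% = 0.0178333.
While 4% of the post-interest balance exceeds €25.00, each month B ← (B·(1+r))·(1 − 0.04), i.e. B shrinks by the factor (1+r)·0.96 = 0.97712.
This holds for months 1–46. Entering month 47 the balance is €612.07; 4% of the post-interest balance is now below €25.00, so the flat €25.00 minimum applies from here.
From month 47 a fixed €25.00 at rate r clears €612.07 in 33 more payments. Total: 46 + 33 = 79 months.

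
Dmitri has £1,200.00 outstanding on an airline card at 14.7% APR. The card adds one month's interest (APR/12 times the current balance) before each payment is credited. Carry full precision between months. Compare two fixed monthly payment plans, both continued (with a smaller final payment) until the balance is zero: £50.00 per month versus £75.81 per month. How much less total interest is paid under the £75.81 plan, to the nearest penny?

Monthly rate r = 14.7%/12 = 1.225% = 0.01225.
At £50.00/mo: n = ⌈−ln(1 − rB₀/P)/ln(1+r)⌉ = 29 payments (last £29.74); total interest = total paid − £1,200.00 = £229.74.
At £75.81/mo: 18 payments (last £53.46); total interest £142.23.
Interest saved = £229.74 − £142.23 = £87.51.

£87.51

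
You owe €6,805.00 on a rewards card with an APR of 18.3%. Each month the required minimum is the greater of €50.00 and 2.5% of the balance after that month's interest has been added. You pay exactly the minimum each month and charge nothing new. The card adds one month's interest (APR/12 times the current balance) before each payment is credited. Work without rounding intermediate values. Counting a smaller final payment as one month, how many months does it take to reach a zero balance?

Monthly rate r = 18.3%/12 = 1.525% = 0.01525.
While 2.5% of the post-interest balance exceeds €50.00, each month B ← (B·(1+r))·(1 − 0.025), i.e. B shrinks by the factor (1+r)·0.975 = 0.98987.
This holds for months 1–122. Entering month 123 the balance is €1,964.70; 2.5% of the post-interest balance is now below €50.00, so the flat €50.00 minimum applies from here.
From month 123 a fixed €50.00 at rate r clears €1,964.70 in 61 more payments. Total: 122 + 61 = 183 months.

183 months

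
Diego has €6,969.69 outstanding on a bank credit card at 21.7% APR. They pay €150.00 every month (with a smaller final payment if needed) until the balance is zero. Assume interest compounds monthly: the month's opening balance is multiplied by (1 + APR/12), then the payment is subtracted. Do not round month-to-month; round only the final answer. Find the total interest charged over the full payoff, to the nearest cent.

€8,381.07

Monthly rate r = 21.7%/12 = 1.80833% = 0.0180833.
Payoff takes n = ⌈−ln(1 − rB₀/P)/ln(1+r)⌉ = ⌈102.336⌉ = 103 payments; the last is €50.76.
Total paid = 102·€150.00 + €50.76 = €15,350.76.
Total interest = total paid − principal = €15,350.76 − €6,969.69 = €8,381.07.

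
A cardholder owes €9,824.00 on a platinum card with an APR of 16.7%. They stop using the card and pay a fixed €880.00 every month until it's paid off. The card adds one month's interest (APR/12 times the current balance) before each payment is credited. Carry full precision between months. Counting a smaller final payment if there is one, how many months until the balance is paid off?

Monthly rate r = 16.7%/12 = 1.39167% = 0.0139167.
Recurrence: B ← B·(1+r) − €880.00.
Month 1: interest €136.72; balance after payment €9,080.72.
Month 2: interest €126.37; balance after payment €8,327.09.
Closed form: n = −ln(1 − rB₀/P)/ln(1+r) = −ln(0.84464)/ln(1.01392) ≈ 12.217, so the balance reaches zero during payment 13.

13 months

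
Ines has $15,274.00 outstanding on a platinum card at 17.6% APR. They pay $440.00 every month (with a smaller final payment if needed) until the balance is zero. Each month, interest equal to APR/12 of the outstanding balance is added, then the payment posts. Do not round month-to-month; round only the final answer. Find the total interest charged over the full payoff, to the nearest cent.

$6,230.01

Monthly rate r = 17.6%/12 = 1.46667% = 0.0146667.
Payoff takes n = ⌈−ln(1 − rB₀/P)/ln(1+r)⌉ = ⌈48.872⌉ = 49 payments; the last is $384.01.
Total paid = 48·$440.00 + $384.01 = $21,504.01.
Total interest = total paid − principal = $21,504.01 − $15,274.00 = $6,230.01.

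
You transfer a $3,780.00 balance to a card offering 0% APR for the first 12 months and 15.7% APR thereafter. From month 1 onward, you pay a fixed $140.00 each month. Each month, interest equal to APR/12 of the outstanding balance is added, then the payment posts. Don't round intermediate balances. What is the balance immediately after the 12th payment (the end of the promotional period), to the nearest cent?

$2,100.00

Promo months 1–12 at r₀ = 0%/12 = 0; months 13+ at r₁ = 15.7%/12 = 0.0130833.
After month 12 (no interest yet): B = $3,780.00 − 12·$140.00 = $2,100.00.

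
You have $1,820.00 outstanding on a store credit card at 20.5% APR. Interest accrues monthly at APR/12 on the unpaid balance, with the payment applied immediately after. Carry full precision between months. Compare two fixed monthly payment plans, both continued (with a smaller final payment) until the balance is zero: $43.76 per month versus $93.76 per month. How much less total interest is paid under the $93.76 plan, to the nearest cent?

Monthly rate r = 20.5%/12 = 1.70833% = 0.0170833.
At $43.76/mo: n = ⌈−ln(1 − rB₀/P)/ln(1+r)⌉ = 74 payments (last $7.97); total interest = total paid − $1,820.00 = $1,382.45.
At $93.76/mo: 24 payments (last $73.66); total interest $410.14.
Interest saved = $1,382.45 − $410.14 = $972.31.

$972.31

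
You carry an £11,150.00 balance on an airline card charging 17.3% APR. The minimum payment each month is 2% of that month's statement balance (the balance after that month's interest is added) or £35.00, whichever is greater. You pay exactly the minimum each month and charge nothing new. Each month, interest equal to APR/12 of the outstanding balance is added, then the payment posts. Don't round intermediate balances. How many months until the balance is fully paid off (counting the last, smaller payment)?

404 months

Monthly rate r = 17.3%/12 = 1.44167% = 0.0144167.
While 2% of the post-interest balance exceeds £35.00, each month B ← (B·(1+r))·(1 − 0.02), i.e. B shrinks by the factor (1+r)·0.98 = 0.99413.
This holds for months 1–317. Entering month 318 the balance is £1,723.98; 2% of the post-interest balance is now below £35.00, so the flat £35.00 minimum applies from here.
From month 318 a fixed £35.00 at rate r clears £1,723.98 in 87 more payments. Total: 317 + 87 = 404 months.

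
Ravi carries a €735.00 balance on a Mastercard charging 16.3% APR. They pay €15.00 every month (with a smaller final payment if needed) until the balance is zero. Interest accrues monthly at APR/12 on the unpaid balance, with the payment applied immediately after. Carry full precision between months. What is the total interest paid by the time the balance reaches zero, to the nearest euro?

Monthly rate r = 16.3%/12 = 1.35833% = 0.0135833.
Payoff takes n = ⌈−ln(1 − rB₀/P)/ln(1+r)⌉ = ⌈81.187⌉ = 82 payments; the last is €2.82.
Total paid = 81·€15.00 + €2.82 = €1,217.82.
Total interest = total paid − principal = €1,217.82 − €735.00 = €482.82.

€483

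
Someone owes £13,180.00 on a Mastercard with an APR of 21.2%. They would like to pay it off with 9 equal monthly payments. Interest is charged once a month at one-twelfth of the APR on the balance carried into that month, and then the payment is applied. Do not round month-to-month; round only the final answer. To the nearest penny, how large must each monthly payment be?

£1,596.82

Monthly rate r = 21.2%/12 = 1.76667% = 0.0176667.
Level-payment amortization: P = B₀·r / (1 − (1+r)^(−n)) = 13180.00·0.0176667 / (1 − 1.01767^(−9)).
Denominator 1 − (1+r)^(−9) = 0.145818711.
P = 232.847 / 0.145818711 ≈ 1596.82.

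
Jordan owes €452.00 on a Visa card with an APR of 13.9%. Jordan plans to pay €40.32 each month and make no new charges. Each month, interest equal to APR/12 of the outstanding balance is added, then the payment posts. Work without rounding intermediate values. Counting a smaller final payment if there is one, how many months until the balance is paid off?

13 payments

Monthly rate r = 13.9%/12 = 1.15833% = 0.0115833.
Recurrence: B ← B·(1+r) − €40.32.
Month 1: interest €5.24; balance after payment €416.92.
Month 2: interest €4.83; balance after payment €381.42.
Closed form: n = −ln(1 − rB₀/P)/ln(1+r) = −ln(0.87015)/ln(1.01158) ≈ 12.077, so the balance reaches zero during payment 13.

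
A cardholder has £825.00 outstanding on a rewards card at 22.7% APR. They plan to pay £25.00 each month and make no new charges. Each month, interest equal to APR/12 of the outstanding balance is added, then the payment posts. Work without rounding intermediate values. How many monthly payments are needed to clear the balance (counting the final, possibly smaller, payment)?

Monthly rate r = 22.7%/12 = 1.89167% = 0.0189167.
Recurrence: B ← B·(1+r) − £25.00.
Month 1: interest £15.61; balance after payment £815.61.
Month 2: interest £15.43; balance after payment £806.03.
Closed form: n = −ln(1 − rB₀/P)/ln(1+r) = −ln(0.37575)/ln(1.01892) ≈ 52.232, so the balance reaches zero during payment 53.

53 payments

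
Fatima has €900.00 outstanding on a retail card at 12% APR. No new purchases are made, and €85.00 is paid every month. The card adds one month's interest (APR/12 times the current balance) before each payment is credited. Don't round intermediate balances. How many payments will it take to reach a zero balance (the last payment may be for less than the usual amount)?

12 payments

Monthly rate r = 12%/12 = 1% = 0.01.
Recurrence: B ← B·(1+r) − €85.00.
Month 1: interest €9.00; balance after payment €824.00.
Month 2: interest €8.24; balance after payment €747.24.
Closed form: n = −ln(1 − rB₀/P)/ln(1+r) = −ln(0.89412)/ln(1.01) ≈ 11.248, so the balance reaches zero during payment 12.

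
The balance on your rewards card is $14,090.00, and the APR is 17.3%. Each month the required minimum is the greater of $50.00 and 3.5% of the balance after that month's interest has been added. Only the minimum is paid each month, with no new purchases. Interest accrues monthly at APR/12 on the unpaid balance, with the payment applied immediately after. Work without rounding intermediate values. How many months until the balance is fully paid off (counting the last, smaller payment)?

Monthly rate r = 17.3%/12 = 1.44167% = 0.0144167.
While 3.5% of the post-interest balance exceeds $50.00, each month B ← (B·(1+r))·(1 − 0.035), i.e. B shrinks by the factor (1+r)·0.965 = 0.97891.
This holds for months 1–109. Entering month 110 the balance is $1,380.30; 3.5% of the post-interest balance is now below $50.00, so the flat $50.00 minimum applies from here.
From month 110 a fixed $50.00 at rate r clears $1,380.30 in 36 more payments. Total: 109 + 36 = 145 months.

145 months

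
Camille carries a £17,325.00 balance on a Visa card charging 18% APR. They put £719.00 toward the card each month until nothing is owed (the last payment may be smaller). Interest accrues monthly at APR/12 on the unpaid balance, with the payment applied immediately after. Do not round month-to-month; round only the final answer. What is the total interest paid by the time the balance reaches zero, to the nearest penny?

Monthly rate r = 18%/12 = 1.5% = 0.015.
Payoff takes n = ⌈−ln(1 − rB₀/P)/ln(1+r)⌉ = ⌈30.126⌉ = 31 payments; the last is £91.40.
Total paid = 30·£719.00 + £91.40 = £21,661.40.
Total interest = total paid − principal = £21,661.40 − £17,325.00 = £4,336.40.

£4,336.40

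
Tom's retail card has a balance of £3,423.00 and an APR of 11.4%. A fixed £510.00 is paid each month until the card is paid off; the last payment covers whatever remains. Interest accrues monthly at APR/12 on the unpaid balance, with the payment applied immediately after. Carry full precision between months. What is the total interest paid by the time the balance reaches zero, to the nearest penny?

Monthly rate r = 11.4%/12 = 0.95% = 0.0095.
Payoff takes n = ⌈−ln(1 − rB₀/P)/ln(1+r)⌉ = ⌈6.968⌉ = 7 payments; the last is £493.85.
Total paid = 6·£510.00 + £493.85 = £3,553.85.
Total interest = total paid − principal = £3,553.85 − £3,423.00 = £130.85.

£130.85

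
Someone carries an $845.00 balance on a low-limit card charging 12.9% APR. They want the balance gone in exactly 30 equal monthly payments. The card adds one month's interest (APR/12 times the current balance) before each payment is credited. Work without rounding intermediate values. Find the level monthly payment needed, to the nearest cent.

Monthly rate r = 12.9%/12 = 1.075% = 0.01075.
Level-payment amortization: P = B₀·r / (1 − (1+r)^(−n)) = 845.00·0.01075 / (1 − 1.01075^(−30)).
Denominator 1 − (1+r)^(−30) = 0.27441633.
P = 9.08375 / 0.27441633 ≈ 33.10.

$33.10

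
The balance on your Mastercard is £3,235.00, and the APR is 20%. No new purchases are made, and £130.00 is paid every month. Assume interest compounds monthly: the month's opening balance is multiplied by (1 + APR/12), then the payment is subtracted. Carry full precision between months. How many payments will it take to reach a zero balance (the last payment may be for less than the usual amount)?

Monthly rate r = 20%/12 = 1.66667% = 0.0166667.
Recurrence: B ← B·(1+r) − £130.00.
Month 1: interest £53.92; balance after payment £3,158.92.
Month 2: interest £52.65; balance after payment £3,081.57.
Closed form: n = −ln(1 − rB₀/P)/ln(1+r) = −ln(0.58526)/ln(1.01667) ≈ 32.409, so the balance reaches zero during payment 33.

33 payments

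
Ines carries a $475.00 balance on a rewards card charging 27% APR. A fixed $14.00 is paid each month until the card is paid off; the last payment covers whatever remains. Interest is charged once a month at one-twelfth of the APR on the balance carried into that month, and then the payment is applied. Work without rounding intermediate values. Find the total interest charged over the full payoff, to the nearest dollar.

$432

Monthly rate r = 27%/12 = 2.25% = 0.0225.
Payoff takes n = ⌈−ln(1 − rB₀/P)/ln(1+r)⌉ = ⌈64.778⌉ = 65 payments; the last is $10.92.
Total paid = 64·$14.00 + $10.92 = $906.92.
Total interest = total paid − principal = $906.92 − $475.00 = $431.92.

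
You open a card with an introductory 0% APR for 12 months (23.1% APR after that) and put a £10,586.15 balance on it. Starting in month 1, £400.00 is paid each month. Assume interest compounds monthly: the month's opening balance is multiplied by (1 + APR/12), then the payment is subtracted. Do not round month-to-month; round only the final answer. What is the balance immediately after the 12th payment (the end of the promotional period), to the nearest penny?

£5,786.15

Promo months 1–12 at r₀ = 0%/12 = 0; months 13+ at r₁ = 23.1%/12 = 0.01925.
After month 12 (no interest yet): B = £10,586.15 − 12·£400.00 = £5,786.15.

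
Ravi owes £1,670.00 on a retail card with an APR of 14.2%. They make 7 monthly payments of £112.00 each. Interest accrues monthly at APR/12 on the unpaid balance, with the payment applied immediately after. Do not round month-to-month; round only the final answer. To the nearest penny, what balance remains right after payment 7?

£1,000.95

Monthly rate r = 14.2%/12 = 1.18333% = 0.0118333.
Each month: B ← B·(1+r) − £112.00.
Month 1: interest £19.76; balance after payment £1,577.76.
Month 2: interest £18.67; balance after payment £1,484.43.
Month 3: interest £17.57; balance after payment £1,390.00.
Month 4: interest £16.45; balance after payment £1,294.45.
Month 5: interest £15.32; balance after payment £1,197.76.
Month 6: interest £14.17; balance after payment £1,099.94.
Month 7: interest £13.02; balance after payment £1,000.95.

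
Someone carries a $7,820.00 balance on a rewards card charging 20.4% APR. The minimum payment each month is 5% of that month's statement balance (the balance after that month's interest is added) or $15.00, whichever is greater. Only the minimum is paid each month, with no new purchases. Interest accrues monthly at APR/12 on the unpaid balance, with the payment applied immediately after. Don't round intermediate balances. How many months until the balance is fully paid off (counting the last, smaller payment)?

120 months

Monthly rate r = 20.4%/12 = 1.7% = 0.017.
While 5% of the post-interest balance exceeds $15.00, each month B ← (B·(1+r))·(1 − 0.05), i.e. B shrinks by the factor (1+r)·0.95 = 0.96615.
This holds for months 1–96. Entering month 97 the balance is $286.74; 5% of the post-interest balance is now below $15.00, so the flat $15.00 minimum applies from here.
From month 97 a fixed $15.00 at rate r clears $286.74 in 24 more payments. Total: 96 + 24 = 120 months.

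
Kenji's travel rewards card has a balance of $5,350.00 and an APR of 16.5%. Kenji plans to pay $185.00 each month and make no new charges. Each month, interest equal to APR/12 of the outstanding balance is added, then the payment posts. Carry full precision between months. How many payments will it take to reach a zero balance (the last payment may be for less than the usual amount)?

38 months

Monthly rate r = 16.5%/12 = 1.375% = 0.01375.
Recurrence: B ← B·(1+r) − $185.00.
Month 1: interest $73.56; balance after payment $5,238.56.
Month 2: interest $72.03; balance after payment $5,125.59.
Closed form: n = −ln(1 − rB₀/P)/ln(1+r) = −ln(0.60236)/ln(1.01375) ≈ 37.118, so the balance reaches zero during payment 38.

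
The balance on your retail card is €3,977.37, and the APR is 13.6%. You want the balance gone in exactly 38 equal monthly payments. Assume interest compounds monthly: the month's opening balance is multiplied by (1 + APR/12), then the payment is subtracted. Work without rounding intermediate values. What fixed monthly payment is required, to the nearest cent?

€129.40

Monthly rate r = 13.6%/12 = 1.13333% = 0.0113333.
Level-payment amortization: P = B₀·r / (1 − (1+r)^(−n)) = 3977.37·0.0113333 / (1 − 1.01133^(−38)).
Denominator 1 − (1+r)^(−38) = 0.348347937.
P = 45.0769 / 0.348347937 ≈ 129.40.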